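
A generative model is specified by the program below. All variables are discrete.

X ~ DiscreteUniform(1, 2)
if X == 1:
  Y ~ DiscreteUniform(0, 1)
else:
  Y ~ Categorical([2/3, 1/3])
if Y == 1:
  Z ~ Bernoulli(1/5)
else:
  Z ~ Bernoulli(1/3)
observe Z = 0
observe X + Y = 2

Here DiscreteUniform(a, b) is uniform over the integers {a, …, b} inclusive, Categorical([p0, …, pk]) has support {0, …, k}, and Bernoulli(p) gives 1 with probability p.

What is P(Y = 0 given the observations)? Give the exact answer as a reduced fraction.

P(Y = 0 | obs) = 10/19

Enumerate traces; 2 have nonzero weight after conditioning:
  (X=1, Y=1, Z=0) weight 1/5
  (X=2, Y=0, Z=0) weight 2/9
Group by Y:
  weight(Y=0) = 2/9
  weight(Y=1) = 1/5
Total weight = 2/9 + 1/5 = 19/45
P(Y=0 | obs) = 2/9 / 19/45 = 10/19
P(Y=1 | obs) = 1/5 / 19/45 = 9/19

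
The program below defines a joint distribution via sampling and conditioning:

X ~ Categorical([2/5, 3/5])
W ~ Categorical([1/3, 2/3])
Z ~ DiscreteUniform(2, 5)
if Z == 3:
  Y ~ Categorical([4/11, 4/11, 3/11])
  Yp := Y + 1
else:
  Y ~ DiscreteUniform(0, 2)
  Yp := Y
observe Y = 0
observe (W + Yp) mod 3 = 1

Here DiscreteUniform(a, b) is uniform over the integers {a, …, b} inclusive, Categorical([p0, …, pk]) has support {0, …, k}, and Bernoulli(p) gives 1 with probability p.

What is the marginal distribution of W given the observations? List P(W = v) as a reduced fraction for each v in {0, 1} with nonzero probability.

Enumerate traces; 8 have nonzero weight after conditioning:
  (X=0, W=0, Z=3, Y=0) weight 2/165
  (X=0, W=1, Z=2, Y=0) weight 1/45
  (X=0, W=1, Z=4, Y=0) weight 1/45
  (X=0, W=1, Z=5, Y=0) weight 1/45
  (X=1, W=0, Z=3, Y=0) weight 1/55
  (X=1, W=1, Z=2, Y=0) weight 1/30
  (X=1, W=1, Z=4, Y=0) weight 1/30
  (X=1, W=1, Z=5, Y=0) weight 1/30
Group by W:
  weight(W=0) = 1/33
  weight(W=1) = 1/6
Total weight = 1/33 + 1/6 = 13/66
P(W=0 | obs) = 1/33 / 13/66 = 2/13
P(W=1 | obs) = 1/6 / 13/66 = 11/13

P(W=0) = 2/13, P(W=1) = 11/13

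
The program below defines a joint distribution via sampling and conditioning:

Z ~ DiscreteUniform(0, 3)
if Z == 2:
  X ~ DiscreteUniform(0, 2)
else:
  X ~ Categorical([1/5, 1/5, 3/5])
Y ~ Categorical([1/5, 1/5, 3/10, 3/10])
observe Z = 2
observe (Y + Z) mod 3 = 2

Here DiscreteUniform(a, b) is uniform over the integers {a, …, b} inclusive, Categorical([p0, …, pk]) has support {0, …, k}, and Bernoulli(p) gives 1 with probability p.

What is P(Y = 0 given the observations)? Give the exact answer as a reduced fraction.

Enumerate traces; 6 have nonzero weight after conditioning:
  (Z=2, X=0, Y=0) weight 1/60
  (Z=2, X=0, Y=3) weight 1/40
  (Z=2, X=1, Y=0) weight 1/60
  (Z=2, X=1, Y=3) weight 1/40
  (Z=2, X=2, Y=0) weight 1/60
  (Z=2, X=2, Y=3) weight 1/40
Group by Y:
  weight(Y=0) = 1/20
  weight(Y=3) = 3/40
Total weight = 1/20 + 3/40 = 1/8
P(Y=0 | obs) = 1/20 / 1/8 = 2/5
P(Y=3 | obs) = 3/40 / 1/8 = 3/5

P(Y = 0 | obs) = 2/5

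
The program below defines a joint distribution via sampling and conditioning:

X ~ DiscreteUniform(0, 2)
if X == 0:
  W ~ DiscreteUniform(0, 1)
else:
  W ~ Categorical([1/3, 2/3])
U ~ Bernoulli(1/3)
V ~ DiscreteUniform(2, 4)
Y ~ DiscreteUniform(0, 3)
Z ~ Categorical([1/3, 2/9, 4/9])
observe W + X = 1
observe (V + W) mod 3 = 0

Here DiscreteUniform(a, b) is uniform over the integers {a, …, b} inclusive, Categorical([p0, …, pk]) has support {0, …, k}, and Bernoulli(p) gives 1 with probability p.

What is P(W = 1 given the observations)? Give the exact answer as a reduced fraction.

Enumerate traces; 48 have nonzero weight after conditioning:
  (X=0, W=1, U=0, V=2, Y=0, Z=0) weight 1/324
  (X=0, W=1, U=0, V=2, Y=0, Z=1) weight 1/486
  (X=0, W=1, U=0, V=2, Y=0, Z=2) weight 1/243
  (X=0, W=1, U=0, V=2, Y=1, Z=0) weight 1/324
  (X=0, W=1, U=0, V=2, Y=1, Z=1) weight 1/486
  (X=0, W=1, U=0, V=2, Y=1, Z=2) weight 1/243
  (X=0, W=1, U=0, V=2, Y=2, Z=0) weight 1/324
  (X=0, W=1, U=0, V=2, Y=2, Z=1) weight 1/486
  (X=1, W=0, U=0, V=3, Y=0, Z=0) weight 1/486
  … 39 more
Group by W:
  weight(W=0) = 1/27
  weight(W=1) = 1/18
Total weight = 1/27 + 1/18 = 5/54
P(W=0 | obs) = 1/27 / 5/54 = 2/5
P(W=1 | obs) = 1/18 / 5/54 = 3/5

P(W = 1 | obs) = 3/5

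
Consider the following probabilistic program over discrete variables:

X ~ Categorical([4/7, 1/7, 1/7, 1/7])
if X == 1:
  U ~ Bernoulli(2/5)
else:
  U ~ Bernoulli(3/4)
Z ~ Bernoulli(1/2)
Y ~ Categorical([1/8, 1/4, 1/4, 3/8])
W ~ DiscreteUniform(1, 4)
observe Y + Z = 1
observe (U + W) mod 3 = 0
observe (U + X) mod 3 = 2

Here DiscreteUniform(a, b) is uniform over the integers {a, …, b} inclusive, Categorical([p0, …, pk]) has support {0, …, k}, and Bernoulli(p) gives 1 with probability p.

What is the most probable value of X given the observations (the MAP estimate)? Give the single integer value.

argmax_v P(X = v | obs) = 1

Enumerate traces; 4 have nonzero weight after conditioning:
  (X=1, U=1, Z=0, Y=1, W=2) weight 1/560
  (X=1, U=1, Z=1, Y=0, W=2) weight 1/1120
  (X=2, U=0, Z=0, Y=1, W=3) weight 1/896
  (X=2, U=0, Z=1, Y=0, W=3) weight 1/1792
Group by X:
  weight(X=1) = 3/1120
  weight(X=2) = 3/1792
Total weight = 3/1120 + 3/1792 = 39/8960
P(X=1 | obs) = 3/1120 / 39/8960 = 8/13
P(X=2 | obs) = 3/1792 / 39/8960 = 5/13
argmax = 1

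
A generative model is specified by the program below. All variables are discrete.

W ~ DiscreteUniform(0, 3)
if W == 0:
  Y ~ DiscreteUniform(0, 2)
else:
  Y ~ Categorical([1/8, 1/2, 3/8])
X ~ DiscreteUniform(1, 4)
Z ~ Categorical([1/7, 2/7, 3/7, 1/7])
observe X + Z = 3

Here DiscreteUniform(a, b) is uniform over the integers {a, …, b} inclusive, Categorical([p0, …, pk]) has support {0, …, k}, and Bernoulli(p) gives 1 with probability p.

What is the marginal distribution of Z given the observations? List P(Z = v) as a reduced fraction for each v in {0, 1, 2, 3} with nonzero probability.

P(Z=0) = 1/6, P(Z=1) = 1/3, P(Z=2) = 1/2

Enumerate traces; 36 have nonzero weight after conditioning:
  (W=0, Y=0, X=1, Z=2) weight 1/112
  (W=0, Y=0, X=2, Z=1) weight 1/168
  (W=0, Y=0, X=3, Z=0) weight 1/336
  (W=0, Y=1, X=1, Z=2) weight 1/112
  (W=0, Y=1, X=2, Z=1) weight 1/168
  (W=0, Y=1, X=3, Z=0) weight 1/336
  (W=0, Y=2, X=1, Z=2) weight 1/112
  (W=0, Y=2, X=2, Z=1) weight 1/168
  … 28 more
Group by Z:
  weight(Z=0) = 1/28
  weight(Z=1) = 1/14
  weight(Z=2) = 3/28
Total weight = 1/28 + 1/14 + 3/28 = 3/14
P(Z=0 | obs) = 1/28 / 3/14 = 1/6
P(Z=1 | obs) = 1/14 / 3/14 = 1/3
P(Z=2 | obs) = 3/28 / 3/14 = 1/2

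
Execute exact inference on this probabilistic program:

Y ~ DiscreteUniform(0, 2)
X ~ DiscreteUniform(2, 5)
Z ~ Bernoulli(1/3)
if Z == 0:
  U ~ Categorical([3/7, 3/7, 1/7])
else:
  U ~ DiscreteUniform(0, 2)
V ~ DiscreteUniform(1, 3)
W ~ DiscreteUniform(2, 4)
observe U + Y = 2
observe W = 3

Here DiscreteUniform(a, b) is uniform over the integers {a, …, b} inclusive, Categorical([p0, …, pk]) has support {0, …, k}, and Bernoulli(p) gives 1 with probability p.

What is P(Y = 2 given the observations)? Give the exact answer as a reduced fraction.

Enumerate traces; 72 have nonzero weight after conditioning:
  (Y=0, X=2, Z=0, U=2, V=1, W=3) weight 1/1134
  (Y=0, X=2, Z=0, U=2, V=2, W=3) weight 1/1134
  (Y=0, X=2, Z=0, U=2, V=3, W=3) weight 1/1134
  (Y=0, X=2, Z=1, U=2, V=1, W=3) weight 1/972
  (Y=0, X=2, Z=1, U=2, V=2, W=3) weight 1/972
  (Y=0, X=2, Z=1, U=2, V=3, W=3) weight 1/972
  (Y=0, X=3, Z=0, U=2, V=1, W=3) weight 1/1134
  (Y=0, X=3, Z=0, U=2, V=2, W=3) weight 1/1134
  (Y=1, X=2, Z=0, U=1, V=1, W=3) weight 1/378
  (Y=2, X=2, Z=0, U=0, V=1, W=3) weight 1/378
  … 62 more
Group by Y:
  weight(Y=0) = 13/567
  weight(Y=1) = 25/567
  weight(Y=2) = 25/567
Total weight = 13/567 + 25/567 + 25/567 = 1/9
P(Y=0 | obs) = 13/567 / 1/9 = 13/63
P(Y=1 | obs) = 25/567 / 1/9 = 25/63
P(Y=2 | obs) = 25/567 / 1/9 = 25/63

P(Y = 2 | obs) = 25/63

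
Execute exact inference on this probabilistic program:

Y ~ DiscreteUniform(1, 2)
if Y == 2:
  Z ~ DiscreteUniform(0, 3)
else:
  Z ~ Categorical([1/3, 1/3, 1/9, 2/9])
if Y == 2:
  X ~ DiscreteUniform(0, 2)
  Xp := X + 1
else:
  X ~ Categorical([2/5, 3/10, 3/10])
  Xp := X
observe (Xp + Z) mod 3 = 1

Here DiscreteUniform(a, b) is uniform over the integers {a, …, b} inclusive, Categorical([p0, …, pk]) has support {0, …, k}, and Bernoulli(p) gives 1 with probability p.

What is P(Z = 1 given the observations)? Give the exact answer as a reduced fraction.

Enumerate traces; 8 have nonzero weight after conditioning:
  (Y=1, Z=0, X=1) weight 1/20
  (Y=1, Z=1, X=0) weight 1/15
  (Y=1, Z=2, X=2) weight 1/60
  (Y=1, Z=3, X=1) weight 1/30
  (Y=2, Z=0, X=0) weight 1/24
  (Y=2, Z=1, X=2) weight 1/24
  (Y=2, Z=2, X=1) weight 1/24
  (Y=2, Z=3, X=0) weight 1/24
Group by Z:
  weight(Z=0) = 11/120
  weight(Z=1) = 13/120
  weight(Z=2) = 7/120
  weight(Z=3) = 3/40
Total weight = 11/120 + 13/120 + 7/120 + 3/40 = 1/3
P(Z=0 | obs) = 11/120 / 1/3 = 11/40
P(Z=1 | obs) = 13/120 / 1/3 = 13/40
P(Z=2 | obs) = 7/120 / 1/3 = 7/40
P(Z=3 | obs) = 3/40 / 1/3 = 9/40

P(Z = 1 | obs) = 13/40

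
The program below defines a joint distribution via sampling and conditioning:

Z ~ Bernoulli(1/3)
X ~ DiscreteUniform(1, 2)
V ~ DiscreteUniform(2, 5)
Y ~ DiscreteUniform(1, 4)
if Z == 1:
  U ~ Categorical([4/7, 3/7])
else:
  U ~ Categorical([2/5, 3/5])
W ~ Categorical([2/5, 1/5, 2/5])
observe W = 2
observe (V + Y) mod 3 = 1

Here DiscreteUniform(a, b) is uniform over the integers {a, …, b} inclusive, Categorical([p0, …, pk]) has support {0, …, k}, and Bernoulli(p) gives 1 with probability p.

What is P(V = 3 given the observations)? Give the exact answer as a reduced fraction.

P(V = 3 | obs) = 2/5

Enumerate traces; 40 have nonzero weight after conditioning:
  (Z=0, X=1, V=2, Y=2, U=0, W=2) weight 1/300
  (Z=0, X=1, V=2, Y=2, U=1, W=2) weight 1/200
  (Z=0, X=1, V=3, Y=1, U=0, W=2) weight 1/300
  (Z=0, X=1, V=3, Y=1, U=1, W=2) weight 1/200
  (Z=0, X=1, V=3, Y=4, U=0, W=2) weight 1/300
  (Z=0, X=1, V=3, Y=4, U=1, W=2) weight 1/200
  (Z=0, X=1, V=4, Y=3, U=0, W=2) weight 1/300
  (Z=0, X=1, V=4, Y=3, U=1, W=2) weight 1/200
  (Z=0, X=1, V=5, Y=2, U=0, W=2) weight 1/300
  … 31 more
Group by V:
  weight(V=2) = 1/40
  weight(V=3) = 1/20
  weight(V=4) = 1/40
  weight(V=5) = 1/40
Total weight = 1/40 + 1/20 + 1/40 + 1/40 = 1/8
P(V=2 | obs) = 1/40 / 1/8 = 1/5
P(V=3 | obs) = 1/20 / 1/8 = 2/5
P(V=4 | obs) = 1/40 / 1/8 = 1/5
P(V=5 | obs) = 1/40 / 1/8 = 1/5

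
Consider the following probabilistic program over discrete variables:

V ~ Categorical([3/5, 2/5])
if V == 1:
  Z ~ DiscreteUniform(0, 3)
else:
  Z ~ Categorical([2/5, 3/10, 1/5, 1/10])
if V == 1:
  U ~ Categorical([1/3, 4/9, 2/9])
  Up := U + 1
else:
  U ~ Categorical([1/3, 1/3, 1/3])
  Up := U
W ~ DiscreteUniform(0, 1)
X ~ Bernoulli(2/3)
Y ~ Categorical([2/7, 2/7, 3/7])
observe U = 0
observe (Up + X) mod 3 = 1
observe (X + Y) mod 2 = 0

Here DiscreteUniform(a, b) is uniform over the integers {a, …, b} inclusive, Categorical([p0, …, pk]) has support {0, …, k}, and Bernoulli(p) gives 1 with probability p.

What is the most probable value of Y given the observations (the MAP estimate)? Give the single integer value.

argmax_v P(Y = v | obs) = 1

Enumerate traces; 24 have nonzero weight after conditioning:
  (V=0, Z=0, U=0, W=0, X=1, Y=1) weight 4/525
  (V=0, Z=0, U=0, W=1, X=1, Y=1) weight 4/525
  (V=0, Z=1, U=0, W=0, X=1, Y=1) weight 1/175
  (V=0, Z=1, U=0, W=1, X=1, Y=1) weight 1/175
  (V=0, Z=2, U=0, W=0, X=1, Y=1) weight 2/525
  (V=0, Z=2, U=0, W=1, X=1, Y=1) weight 2/525
  (V=0, Z=3, U=0, W=0, X=1, Y=1) weight 1/525
  (V=0, Z=3, U=0, W=1, X=1, Y=1) weight 1/525
  (V=1, Z=0, U=0, W=0, X=0, Y=0) weight 1/630
  (V=1, Z=0, U=0, W=0, X=0, Y=2) weight 1/420
  … 14 more
Group by Y:
  weight(Y=0) = 4/315
  weight(Y=1) = 4/105
  weight(Y=2) = 2/105
Total weight = 4/315 + 4/105 + 2/105 = 22/315
P(Y=0 | obs) = 4/315 / 22/315 = 2/11
P(Y=1 | obs) = 4/105 / 22/315 = 6/11
P(Y=2 | obs) = 2/105 / 22/315 = 3/11
argmax = 1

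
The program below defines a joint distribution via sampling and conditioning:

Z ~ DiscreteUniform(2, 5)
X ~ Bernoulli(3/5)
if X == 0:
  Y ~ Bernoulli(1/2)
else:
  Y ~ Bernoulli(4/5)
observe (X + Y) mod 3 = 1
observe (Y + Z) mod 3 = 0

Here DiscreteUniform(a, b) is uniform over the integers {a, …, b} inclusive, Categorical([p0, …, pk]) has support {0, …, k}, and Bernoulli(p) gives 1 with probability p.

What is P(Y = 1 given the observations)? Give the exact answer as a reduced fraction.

P(Y = 1 | obs) = 10/13

Enumerate traces; 3 have nonzero weight after conditioning:
  (Z=2, X=0, Y=1) weight 1/20
  (Z=3, X=1, Y=0) weight 3/100
  (Z=5, X=0, Y=1) weight 1/20
Group by Y:
  weight(Y=0) = 3/100
  weight(Y=1) = 1/10
Total weight = 3/100 + 1/10 = 13/100
P(Y=0 | obs) = 3/100 / 13/100 = 3/13
P(Y=1 | obs) = 1/10 / 13/100 = 10/13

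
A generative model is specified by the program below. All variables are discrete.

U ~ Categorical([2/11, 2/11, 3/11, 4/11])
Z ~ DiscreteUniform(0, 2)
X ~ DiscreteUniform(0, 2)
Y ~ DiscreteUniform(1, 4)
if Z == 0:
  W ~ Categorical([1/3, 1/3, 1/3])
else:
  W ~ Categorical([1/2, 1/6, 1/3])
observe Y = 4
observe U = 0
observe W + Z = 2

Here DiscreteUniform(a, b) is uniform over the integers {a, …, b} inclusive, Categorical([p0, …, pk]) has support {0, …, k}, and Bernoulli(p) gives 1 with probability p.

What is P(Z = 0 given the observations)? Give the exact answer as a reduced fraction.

Enumerate traces; 9 have nonzero weight after conditioning:
  (U=0, Z=0, X=0, Y=4, W=2) weight 1/594
  (U=0, Z=0, X=1, Y=4, W=2) weight 1/594
  (U=0, Z=0, X=2, Y=4, W=2) weight 1/594
  (U=0, Z=1, X=0, Y=4, W=1) weight 1/1188
  (U=0, Z=1, X=1, Y=4, W=1) weight 1/1188
  (U=0, Z=1, X=2, Y=4, W=1) weight 1/1188
  (U=0, Z=2, X=0, Y=4, W=0) weight 1/396
  (U=0, Z=2, X=1, Y=4, W=0) weight 1/396
  … 1 more
Group by Z:
  weight(Z=0) = 1/198
  weight(Z=1) = 1/396
  weight(Z=2) = 1/132
Total weight = 1/198 + 1/396 + 1/132 = 1/66
P(Z=0 | obs) = 1/198 / 1/66 = 1/3
P(Z=1 | obs) = 1/396 / 1/66 = 1/6
P(Z=2 | obs) = 1/132 / 1/66 = 1/2

P(Z = 0 | obs) = 1/3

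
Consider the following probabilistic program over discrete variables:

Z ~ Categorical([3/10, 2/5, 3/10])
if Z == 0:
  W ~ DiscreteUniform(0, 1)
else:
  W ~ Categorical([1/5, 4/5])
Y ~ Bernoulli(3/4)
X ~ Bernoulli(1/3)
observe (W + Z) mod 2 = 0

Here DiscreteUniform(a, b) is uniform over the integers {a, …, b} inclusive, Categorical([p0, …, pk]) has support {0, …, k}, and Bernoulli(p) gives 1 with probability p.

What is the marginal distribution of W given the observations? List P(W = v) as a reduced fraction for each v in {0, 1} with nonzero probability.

Enumerate traces; 12 have nonzero weight after conditioning:
  (Z=0, W=0, Y=0, X=0) weight 1/40
  (Z=0, W=0, Y=0, X=1) weight 1/80
  (Z=0, W=0, Y=1, X=0) weight 3/40
  (Z=0, W=0, Y=1, X=1) weight 3/80
  (Z=1, W=1, Y=0, X=0) weight 4/75
  (Z=1, W=1, Y=0, X=1) weight 2/75
  (Z=1, W=1, Y=1, X=0) weight 4/25
  (Z=1, W=1, Y=1, X=1) weight 2/25
  … 4 more
Group by W:
  weight(W=0) = 21/100
  weight(W=1) = 8/25
Total weight = 21/100 + 8/25 = 53/100
P(W=0 | obs) = 21/100 / 53/100 = 21/53
P(W=1 | obs) = 8/25 / 53/100 = 32/53

P(W=0) = 21/53, P(W=1) = 32/53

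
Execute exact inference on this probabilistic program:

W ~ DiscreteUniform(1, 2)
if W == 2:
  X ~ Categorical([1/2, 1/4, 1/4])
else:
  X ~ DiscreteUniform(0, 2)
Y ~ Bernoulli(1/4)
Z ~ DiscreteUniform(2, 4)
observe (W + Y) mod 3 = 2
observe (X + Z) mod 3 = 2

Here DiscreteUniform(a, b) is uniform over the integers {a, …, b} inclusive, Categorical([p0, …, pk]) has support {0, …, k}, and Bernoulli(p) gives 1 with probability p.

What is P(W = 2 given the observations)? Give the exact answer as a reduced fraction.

Enumerate traces; 6 have nonzero weight after conditioning:
  (W=1, X=0, Y=1, Z=2) weight 1/72
  (W=1, X=1, Y=1, Z=4) weight 1/72
  (W=1, X=2, Y=1, Z=3) weight 1/72
  (W=2, X=0, Y=0, Z=2) weight 1/16
  (W=2, X=1, Y=0, Z=4) weight 1/32
  (W=2, X=2, Y=0, Z=3) weight 1/32
Group by W:
  weight(W=1) = 1/24
  weight(W=2) = 1/8
Total weight = 1/24 + 1/8 = 1/6
P(W=1 | obs) = 1/24 / 1/6 = 1/4
P(W=2 | obs) = 1/8 / 1/6 = 3/4

P(W = 2 | obs) = 3/4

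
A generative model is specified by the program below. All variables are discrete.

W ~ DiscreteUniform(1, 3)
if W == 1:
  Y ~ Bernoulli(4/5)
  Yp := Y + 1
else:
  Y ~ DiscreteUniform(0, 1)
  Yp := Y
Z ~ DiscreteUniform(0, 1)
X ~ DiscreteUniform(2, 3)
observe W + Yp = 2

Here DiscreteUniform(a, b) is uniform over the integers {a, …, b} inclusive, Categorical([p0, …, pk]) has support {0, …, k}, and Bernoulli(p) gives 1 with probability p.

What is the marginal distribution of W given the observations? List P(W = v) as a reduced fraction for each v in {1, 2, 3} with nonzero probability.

Enumerate traces; 8 have nonzero weight after conditioning:
  (W=1, Y=0, Z=0, X=2) weight 1/60
  (W=1, Y=0, Z=0, X=3) weight 1/60
  (W=1, Y=0, Z=1, X=2) weight 1/60
  (W=1, Y=0, Z=1, X=3) weight 1/60
  (W=2, Y=0, Z=0, X=2) weight 1/24
  (W=2, Y=0, Z=0, X=3) weight 1/24
  (W=2, Y=0, Z=1, X=2) weight 1/24
  (W=2, Y=0, Z=1, X=3) weight 1/24
Group by W:
  weight(W=1) = 1/15
  weight(W=2) = 1/6
Total weight = 1/15 + 1/6 = 7/30
P(W=1 | obs) = 1/15 / 7/30 = 2/7
P(W=2 | obs) = 1/6 / 7/30 = 5/7

P(W=1) = 2/7, P(W=2) = 5/7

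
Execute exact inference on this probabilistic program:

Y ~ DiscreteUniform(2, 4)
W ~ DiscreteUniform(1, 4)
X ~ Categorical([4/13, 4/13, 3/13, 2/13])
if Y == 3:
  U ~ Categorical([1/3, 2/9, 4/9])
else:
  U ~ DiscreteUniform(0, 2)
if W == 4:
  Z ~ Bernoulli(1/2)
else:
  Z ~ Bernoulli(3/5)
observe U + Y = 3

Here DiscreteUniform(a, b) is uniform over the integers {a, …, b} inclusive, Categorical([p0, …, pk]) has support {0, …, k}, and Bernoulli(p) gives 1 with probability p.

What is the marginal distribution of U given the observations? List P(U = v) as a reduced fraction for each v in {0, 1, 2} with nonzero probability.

P(U=0) = 1/2, P(U=1) = 1/2

Enumerate traces; 64 have nonzero weight after conditioning:
  (Y=2, W=1, X=0, U=1, Z=0) weight 2/585
  (Y=2, W=1, X=0, U=1, Z=1) weight 1/195
  (Y=2, W=1, X=1, U=1, Z=0) weight 2/585
  (Y=2, W=1, X=1, U=1, Z=1) weight 1/195
  (Y=2, W=1, X=2, U=1, Z=0) weight 1/390
  (Y=2, W=1, X=2, U=1, Z=1) weight 1/260
  (Y=2, W=1, X=3, U=1, Z=0) weight 1/585
  (Y=2, W=1, X=3, U=1, Z=1) weight 1/390
  (Y=3, W=1, X=0, U=0, Z=0) weight 2/585
  … 55 more
Group by U:
  weight(U=0) = 1/9
  weight(U=1) = 1/9
Total weight = 1/9 + 1/9 = 2/9
P(U=0 | obs) = 1/9 / 2/9 = 1/2
P(U=1 | obs) = 1/9 / 2/9 = 1/2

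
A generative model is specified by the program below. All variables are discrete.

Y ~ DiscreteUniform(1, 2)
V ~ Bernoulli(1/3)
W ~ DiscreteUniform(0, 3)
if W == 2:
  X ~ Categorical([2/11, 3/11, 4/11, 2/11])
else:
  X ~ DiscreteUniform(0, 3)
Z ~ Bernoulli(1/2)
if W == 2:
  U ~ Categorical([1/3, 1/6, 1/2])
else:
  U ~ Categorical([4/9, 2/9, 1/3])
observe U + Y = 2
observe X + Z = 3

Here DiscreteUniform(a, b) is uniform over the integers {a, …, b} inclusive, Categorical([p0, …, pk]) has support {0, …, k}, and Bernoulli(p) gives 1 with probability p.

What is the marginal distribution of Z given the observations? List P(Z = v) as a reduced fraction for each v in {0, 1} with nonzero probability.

P(Z=0) = 13/28, P(Z=1) = 15/28

Enumerate traces; 32 have nonzero weight after conditioning:
  (Y=1, V=0, W=0, X=2, Z=1, U=1) weight 1/432
  (Y=1, V=0, W=0, X=3, Z=0, U=1) weight 1/432
  (Y=1, V=0, W=1, X=2, Z=1, U=1) weight 1/432
  (Y=1, V=0, W=1, X=3, Z=0, U=1) weight 1/432
  (Y=1, V=0, W=2, X=2, Z=1, U=1) weight 1/396
  (Y=1, V=0, W=2, X=3, Z=0, U=1) weight 1/792
  (Y=1, V=0, W=3, X=2, Z=1, U=1) weight 1/432
  (Y=1, V=0, W=3, X=3, Z=0, U=1) weight 1/432
  … 24 more
Group by Z:
  weight(Z=0) = 13/352
  weight(Z=1) = 15/352
Total weight = 13/352 + 15/352 = 7/88
P(Z=0 | obs) = 13/352 / 7/88 = 13/28
P(Z=1 | obs) = 15/352 / 7/88 = 15/28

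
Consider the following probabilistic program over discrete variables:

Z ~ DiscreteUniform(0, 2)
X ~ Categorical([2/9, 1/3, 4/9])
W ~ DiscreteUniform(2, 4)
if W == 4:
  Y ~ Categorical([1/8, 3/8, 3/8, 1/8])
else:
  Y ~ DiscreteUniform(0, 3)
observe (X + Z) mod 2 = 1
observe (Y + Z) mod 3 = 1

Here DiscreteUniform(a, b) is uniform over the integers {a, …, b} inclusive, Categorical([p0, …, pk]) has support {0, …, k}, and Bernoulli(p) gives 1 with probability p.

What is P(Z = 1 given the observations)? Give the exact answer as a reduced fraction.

P(Z = 1 | obs) = 10/17

Enumerate traces; 18 have nonzero weight after conditioning:
  (Z=0, X=1, W=2, Y=1) weight 1/108
  (Z=0, X=1, W=3, Y=1) weight 1/108
  (Z=0, X=1, W=4, Y=1) weight 1/72
  (Z=1, X=0, W=2, Y=0) weight 1/162
  (Z=1, X=0, W=2, Y=3) weight 1/162
  (Z=1, X=0, W=3, Y=0) weight 1/162
  (Z=1, X=0, W=3, Y=3) weight 1/162
  (Z=1, X=0, W=4, Y=0) weight 1/324
  (Z=2, X=1, W=2, Y=2) weight 1/108
  … 9 more
Group by Z:
  weight(Z=0) = 7/216
  weight(Z=1) = 5/54
  weight(Z=2) = 7/216
Total weight = 7/216 + 5/54 + 7/216 = 17/108
P(Z=0 | obs) = 7/216 / 17/108 = 7/34
P(Z=1 | obs) = 5/54 / 17/108 = 10/17
P(Z=2 | obs) = 7/216 / 17/108 = 7/34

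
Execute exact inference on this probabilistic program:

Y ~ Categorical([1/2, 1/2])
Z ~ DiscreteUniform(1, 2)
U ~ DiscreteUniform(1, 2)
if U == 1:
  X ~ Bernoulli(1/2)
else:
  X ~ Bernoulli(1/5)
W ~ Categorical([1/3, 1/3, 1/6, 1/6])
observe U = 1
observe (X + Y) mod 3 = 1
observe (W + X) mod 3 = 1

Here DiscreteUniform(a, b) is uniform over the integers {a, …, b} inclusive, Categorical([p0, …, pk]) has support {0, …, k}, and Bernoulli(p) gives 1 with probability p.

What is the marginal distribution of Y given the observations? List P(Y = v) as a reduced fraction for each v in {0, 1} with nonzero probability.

Enumerate traces; 6 have nonzero weight after conditioning:
  (Y=0, Z=1, U=1, X=1, W=0) weight 1/48
  (Y=0, Z=1, U=1, X=1, W=3) weight 1/96
  (Y=0, Z=2, U=1, X=1, W=0) weight 1/48
  (Y=0, Z=2, U=1, X=1, W=3) weight 1/96
  (Y=1, Z=1, U=1, X=0, W=1) weight 1/48
  (Y=1, Z=2, U=1, X=0, W=1) weight 1/48
Group by Y:
  weight(Y=0) = 1/16
  weight(Y=1) = 1/24
Total weight = 1/16 + 1/24 = 5/48
P(Y=0 | obs) = 1/16 / 5/48 = 3/5
P(Y=1 | obs) = 1/24 / 5/48 = 2/5

P(Y=0) = 3/5, P(Y=1) = 2/5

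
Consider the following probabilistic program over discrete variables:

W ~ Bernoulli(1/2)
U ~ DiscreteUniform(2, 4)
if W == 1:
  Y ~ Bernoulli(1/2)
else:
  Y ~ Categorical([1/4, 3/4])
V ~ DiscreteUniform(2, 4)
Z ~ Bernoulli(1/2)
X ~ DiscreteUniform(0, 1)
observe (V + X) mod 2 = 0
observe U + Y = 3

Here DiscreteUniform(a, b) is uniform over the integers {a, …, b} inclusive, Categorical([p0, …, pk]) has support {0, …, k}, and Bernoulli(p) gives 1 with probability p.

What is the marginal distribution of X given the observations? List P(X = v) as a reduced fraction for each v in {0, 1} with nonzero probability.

Enumerate traces; 24 have nonzero weight after conditioning:
  (W=0, U=2, Y=1, V=2, Z=0, X=0) weight 1/96
  (W=0, U=2, Y=1, V=2, Z=1, X=0) weight 1/96
  (W=0, U=2, Y=1, V=3, Z=0, X=1) weight 1/96
  (W=0, U=2, Y=1, V=3, Z=1, X=1) weight 1/96
  (W=0, U=2, Y=1, V=4, Z=0, X=0) weight 1/96
  (W=0, U=2, Y=1, V=4, Z=1, X=0) weight 1/96
  (W=0, U=3, Y=0, V=2, Z=0, X=0) weight 1/288
  (W=0, U=3, Y=0, V=2, Z=1, X=0) weight 1/288
  … 16 more
Group by X:
  weight(X=0) = 1/9
  weight(X=1) = 1/18
Total weight = 1/9 + 1/18 = 1/6
P(X=0 | obs) = 1/9 / 1/6 = 2/3
P(X=1 | obs) = 1/18 / 1/6 = 1/3

P(X=0) = 2/3, P(X=1) = 1/3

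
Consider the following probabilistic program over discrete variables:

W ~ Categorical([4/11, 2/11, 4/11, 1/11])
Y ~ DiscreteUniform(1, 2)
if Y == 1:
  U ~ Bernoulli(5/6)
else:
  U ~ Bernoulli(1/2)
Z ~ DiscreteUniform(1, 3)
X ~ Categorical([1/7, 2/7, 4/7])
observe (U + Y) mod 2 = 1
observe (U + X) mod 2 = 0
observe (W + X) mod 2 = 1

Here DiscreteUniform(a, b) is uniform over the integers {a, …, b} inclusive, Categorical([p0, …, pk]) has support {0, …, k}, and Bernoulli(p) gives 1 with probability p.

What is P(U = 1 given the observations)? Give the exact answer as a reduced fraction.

P(U = 1 | obs) = 16/21

Enumerate traces; 18 have nonzero weight after conditioning:
  (W=0, Y=2, U=1, Z=1, X=1) weight 2/231
  (W=0, Y=2, U=1, Z=2, X=1) weight 2/231
  (W=0, Y=2, U=1, Z=3, X=1) weight 2/231
  (W=1, Y=1, U=0, Z=1, X=0) weight 1/1386
  (W=1, Y=1, U=0, Z=1, X=2) weight 2/693
  (W=1, Y=1, U=0, Z=2, X=0) weight 1/1386
  (W=1, Y=1, U=0, Z=2, X=2) weight 2/693
  (W=1, Y=1, U=0, Z=3, X=0) weight 1/1386
  … 10 more
Group by U:
  weight(U=0) = 5/308
  weight(U=1) = 4/77
Total weight = 5/308 + 4/77 = 3/44
P(U=0 | obs) = 5/308 / 3/44 = 5/21
P(U=1 | obs) = 4/77 / 3/44 = 16/21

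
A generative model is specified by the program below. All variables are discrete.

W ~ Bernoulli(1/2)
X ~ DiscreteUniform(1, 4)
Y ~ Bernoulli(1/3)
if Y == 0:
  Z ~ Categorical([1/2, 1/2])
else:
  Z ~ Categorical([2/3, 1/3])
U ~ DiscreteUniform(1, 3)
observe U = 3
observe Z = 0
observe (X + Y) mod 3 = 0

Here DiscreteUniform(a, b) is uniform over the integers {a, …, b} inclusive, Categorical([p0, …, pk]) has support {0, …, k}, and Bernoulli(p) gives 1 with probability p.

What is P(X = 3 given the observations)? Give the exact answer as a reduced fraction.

P(X = 3 | obs) = 3/5

Enumerate traces; 4 have nonzero weight after conditioning:
  (W=0, X=2, Y=1, Z=0, U=3) weight 1/108
  (W=0, X=3, Y=0, Z=0, U=3) weight 1/72
  (W=1, X=2, Y=1, Z=0, U=3) weight 1/108
  (W=1, X=3, Y=0, Z=0, U=3) weight 1/72
Group by X:
  weight(X=2) = 1/54
  weight(X=3) = 1/36
Total weight = 1/54 + 1/36 = 5/108
P(X=2 | obs) = 1/54 / 5/108 = 2/5
P(X=3 | obs) = 1/36 / 5/108 = 3/5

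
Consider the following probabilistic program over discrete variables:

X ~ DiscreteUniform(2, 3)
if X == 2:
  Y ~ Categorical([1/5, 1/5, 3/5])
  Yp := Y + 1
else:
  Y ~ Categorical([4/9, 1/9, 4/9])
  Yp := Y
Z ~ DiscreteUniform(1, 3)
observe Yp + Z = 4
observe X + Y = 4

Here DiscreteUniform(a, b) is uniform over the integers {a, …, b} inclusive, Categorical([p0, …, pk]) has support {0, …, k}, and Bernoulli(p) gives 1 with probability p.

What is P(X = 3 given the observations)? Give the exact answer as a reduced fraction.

P(X = 3 | obs) = 5/32

Enumerate traces; 2 have nonzero weight after conditioning:
  (X=2, Y=2, Z=1) weight 1/10
  (X=3, Y=1, Z=3) weight 1/54
Group by X:
  weight(X=2) = 1/10
  weight(X=3) = 1/54
Total weight = 1/10 + 1/54 = 16/135
P(X=2 | obs) = 1/10 / 16/135 = 27/32
P(X=3 | obs) = 1/54 / 16/135 = 5/32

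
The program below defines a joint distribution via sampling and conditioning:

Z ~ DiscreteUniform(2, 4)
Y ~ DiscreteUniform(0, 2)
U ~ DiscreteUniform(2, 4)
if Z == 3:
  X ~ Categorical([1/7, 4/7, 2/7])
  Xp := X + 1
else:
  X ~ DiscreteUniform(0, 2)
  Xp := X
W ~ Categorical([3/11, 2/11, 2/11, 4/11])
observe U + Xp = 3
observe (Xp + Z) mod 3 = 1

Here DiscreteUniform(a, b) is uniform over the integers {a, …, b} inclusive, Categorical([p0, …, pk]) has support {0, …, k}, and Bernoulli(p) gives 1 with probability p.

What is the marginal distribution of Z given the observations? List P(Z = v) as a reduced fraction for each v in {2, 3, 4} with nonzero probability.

Enumerate traces; 24 have nonzero weight after conditioning:
  (Z=3, Y=0, U=2, X=0, W=0) weight 1/693
  (Z=3, Y=0, U=2, X=0, W=1) weight 2/2079
  (Z=3, Y=0, U=2, X=0, W=2) weight 2/2079
  (Z=3, Y=0, U=2, X=0, W=3) weight 4/2079
  (Z=3, Y=1, U=2, X=0, W=0) weight 1/693
  (Z=3, Y=1, U=2, X=0, W=1) weight 2/2079
  (Z=3, Y=1, U=2, X=0, W=2) weight 2/2079
  (Z=3, Y=1, U=2, X=0, W=3) weight 4/2079
  (Z=4, Y=0, U=3, X=0, W=0) weight 1/297
  … 15 more
Group by Z:
  weight(Z=3) = 1/63
  weight(Z=4) = 1/27
Total weight = 1/63 + 1/27 = 10/189
P(Z=3 | obs) = 1/63 / 10/189 = 3/10
P(Z=4 | obs) = 1/27 / 10/189 = 7/10

P(Z=3) = 3/10, P(Z=4) = 7/10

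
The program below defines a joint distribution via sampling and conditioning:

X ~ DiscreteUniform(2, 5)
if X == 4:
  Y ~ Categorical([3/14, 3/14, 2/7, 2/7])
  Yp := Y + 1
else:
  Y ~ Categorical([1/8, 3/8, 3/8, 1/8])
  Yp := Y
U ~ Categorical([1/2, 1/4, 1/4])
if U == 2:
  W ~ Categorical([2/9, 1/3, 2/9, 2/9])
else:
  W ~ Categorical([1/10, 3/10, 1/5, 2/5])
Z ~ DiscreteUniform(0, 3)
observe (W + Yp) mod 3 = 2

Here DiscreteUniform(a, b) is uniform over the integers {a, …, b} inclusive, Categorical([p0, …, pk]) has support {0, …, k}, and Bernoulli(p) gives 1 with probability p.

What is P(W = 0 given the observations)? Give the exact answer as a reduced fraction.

P(W = 0 | obs) = 3525/27518

Enumerate traces; 240 have nonzero weight after conditioning:
  (X=2, Y=0, U=0, W=2, Z=0) weight 1/1280
  (X=2, Y=0, U=0, W=2, Z=1) weight 1/1280
  (X=2, Y=0, U=0, W=2, Z=2) weight 1/1280
  (X=2, Y=0, U=0, W=2, Z=3) weight 1/1280
  (X=2, Y=0, U=1, W=2, Z=0) weight 1/2560
  (X=2, Y=0, U=1, W=2, Z=1) weight 1/2560
  (X=2, Y=0, U=1, W=2, Z=2) weight 1/2560
  (X=2, Y=0, U=1, W=2, Z=3) weight 1/2560
  (X=2, Y=1, U=0, W=1, Z=0) weight 9/2560
  (X=2, Y=2, U=0, W=0, Z=0) weight 3/2560
  … 230 more
Group by W:
  weight(W=0) = 235/5376
  weight(W=1) = 481/3840
  weight(W=2) = 1073/20160
  weight(W=3) = 5/42
Total weight = 235/5376 + 481/3840 + 1073/20160 + 5/42 = 13759/40320
P(W=0 | obs) = 235/5376 / 13759/40320 = 3525/27518
P(W=1 | obs) = 481/3840 / 13759/40320 = 10101/27518
P(W=2 | obs) = 1073/20160 / 13759/40320 = 2146/13759
P(W=3 | obs) = 5/42 / 13759/40320 = 4800/13759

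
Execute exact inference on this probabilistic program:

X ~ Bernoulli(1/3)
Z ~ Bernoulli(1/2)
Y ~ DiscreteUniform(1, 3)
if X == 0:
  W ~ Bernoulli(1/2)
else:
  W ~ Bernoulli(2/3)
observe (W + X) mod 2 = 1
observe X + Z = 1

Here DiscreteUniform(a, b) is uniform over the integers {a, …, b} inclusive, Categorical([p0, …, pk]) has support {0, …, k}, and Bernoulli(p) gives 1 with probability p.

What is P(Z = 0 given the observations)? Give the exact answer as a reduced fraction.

Enumerate traces; 6 have nonzero weight after conditioning:
  (X=0, Z=1, Y=1, W=1) weight 1/18
  (X=0, Z=1, Y=2, W=1) weight 1/18
  (X=0, Z=1, Y=3, W=1) weight 1/18
  (X=1, Z=0, Y=1, W=0) weight 1/54
  (X=1, Z=0, Y=2, W=0) weight 1/54
  (X=1, Z=0, Y=3, W=0) weight 1/54
Group by Z:
  weight(Z=0) = 1/18
  weight(Z=1) = 1/6
Total weight = 1/18 + 1/6 = 2/9
P(Z=0 | obs) = 1/18 / 2/9 = 1/4
P(Z=1 | obs) = 1/6 / 2/9 = 3/4

P(Z = 0 | obs) = 1/4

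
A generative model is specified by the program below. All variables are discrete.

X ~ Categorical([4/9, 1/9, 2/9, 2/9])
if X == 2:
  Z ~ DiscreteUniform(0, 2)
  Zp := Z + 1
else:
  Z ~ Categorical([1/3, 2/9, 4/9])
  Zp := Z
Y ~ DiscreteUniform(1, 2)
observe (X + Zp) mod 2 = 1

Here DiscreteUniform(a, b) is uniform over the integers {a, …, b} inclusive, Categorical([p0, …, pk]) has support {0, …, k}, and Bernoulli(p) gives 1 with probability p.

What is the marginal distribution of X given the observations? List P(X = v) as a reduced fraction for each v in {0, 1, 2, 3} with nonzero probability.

Enumerate traces; 14 have nonzero weight after conditioning:
  (X=0, Z=1, Y=1) weight 4/81
  (X=0, Z=1, Y=2) weight 4/81
  (X=1, Z=0, Y=1) weight 1/54
  (X=1, Z=0, Y=2) weight 1/54
  (X=1, Z=2, Y=1) weight 2/81
  (X=1, Z=2, Y=2) weight 2/81
  (X=2, Z=0, Y=1) weight 1/27
  (X=2, Z=0, Y=2) weight 1/27
  (X=3, Z=0, Y=1) weight 1/27
  … 5 more
Group by X:
  weight(X=0) = 8/81
  weight(X=1) = 7/81
  weight(X=2) = 4/27
  weight(X=3) = 14/81
Total weight = 8/81 + 7/81 + 4/27 + 14/81 = 41/81
P(X=0 | obs) = 8/81 / 41/81 = 8/41
P(X=1 | obs) = 7/81 / 41/81 = 7/41
P(X=2 | obs) = 4/27 / 41/81 = 12/41
P(X=3 | obs) = 14/81 / 41/81 = 14/41

P(X=0) = 8/41, P(X=1) = 7/41, P(X=2) = 12/41, P(X=3) = 14/41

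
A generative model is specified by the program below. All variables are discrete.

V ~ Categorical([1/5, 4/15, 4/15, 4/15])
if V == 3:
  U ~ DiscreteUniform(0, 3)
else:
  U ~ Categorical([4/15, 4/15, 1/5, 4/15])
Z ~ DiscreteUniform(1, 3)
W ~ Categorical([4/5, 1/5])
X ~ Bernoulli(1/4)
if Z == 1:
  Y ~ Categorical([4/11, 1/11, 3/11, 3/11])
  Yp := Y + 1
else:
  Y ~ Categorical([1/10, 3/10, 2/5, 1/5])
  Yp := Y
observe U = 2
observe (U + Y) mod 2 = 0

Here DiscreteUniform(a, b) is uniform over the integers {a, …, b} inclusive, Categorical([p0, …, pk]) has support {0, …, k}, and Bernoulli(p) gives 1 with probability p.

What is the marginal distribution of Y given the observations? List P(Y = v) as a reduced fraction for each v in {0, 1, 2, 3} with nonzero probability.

Enumerate traces; 96 have nonzero weight after conditioning:
  (V=0, U=2, Z=1, W=0, X=0, Y=0) weight 4/1375
  (V=0, U=2, Z=1, W=0, X=0, Y=2) weight 3/1375
  (V=0, U=2, Z=1, W=0, X=1, Y=0) weight 4/4125
  (V=0, U=2, Z=1, W=0, X=1, Y=2) weight 1/1375
  (V=0, U=2, Z=1, W=1, X=0, Y=0) weight 1/1375
  (V=0, U=2, Z=1, W=1, X=0, Y=2) weight 3/5500
  (V=0, U=2, Z=1, W=1, X=1, Y=0) weight 1/4125
  (V=0, U=2, Z=1, W=1, X=1, Y=2) weight 1/5500
  … 88 more
Group by Y:
  weight(Y=0) = 496/12375
  weight(Y=2) = 944/12375
Total weight = 496/12375 + 944/12375 = 32/275
P(Y=0 | obs) = 496/12375 / 32/275 = 31/90
P(Y=2 | obs) = 944/12375 / 32/275 = 59/90

P(Y=0) = 31/90, P(Y=2) = 59/90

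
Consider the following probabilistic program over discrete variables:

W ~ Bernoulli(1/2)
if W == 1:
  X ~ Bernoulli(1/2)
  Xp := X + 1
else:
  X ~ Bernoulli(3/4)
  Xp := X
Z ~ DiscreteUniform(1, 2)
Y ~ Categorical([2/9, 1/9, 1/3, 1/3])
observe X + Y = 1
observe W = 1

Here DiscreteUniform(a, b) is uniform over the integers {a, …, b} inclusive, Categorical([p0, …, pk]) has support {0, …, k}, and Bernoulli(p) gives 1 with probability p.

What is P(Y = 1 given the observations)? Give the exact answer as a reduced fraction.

P(Y = 1 | obs) = 1/3

Enumerate traces; 4 have nonzero weight after conditioning:
  (W=1, X=0, Z=1, Y=1) weight 1/72
  (W=1, X=0, Z=2, Y=1) weight 1/72
  (W=1, X=1, Z=1, Y=0) weight 1/36
  (W=1, X=1, Z=2, Y=0) weight 1/36
Group by Y:
  weight(Y=0) = 1/18
  weight(Y=1) = 1/36
Total weight = 1/18 + 1/36 = 1/12
P(Y=0 | obs) = 1/18 / 1/12 = 2/3
P(Y=1 | obs) = 1/36 / 1/12 = 1/3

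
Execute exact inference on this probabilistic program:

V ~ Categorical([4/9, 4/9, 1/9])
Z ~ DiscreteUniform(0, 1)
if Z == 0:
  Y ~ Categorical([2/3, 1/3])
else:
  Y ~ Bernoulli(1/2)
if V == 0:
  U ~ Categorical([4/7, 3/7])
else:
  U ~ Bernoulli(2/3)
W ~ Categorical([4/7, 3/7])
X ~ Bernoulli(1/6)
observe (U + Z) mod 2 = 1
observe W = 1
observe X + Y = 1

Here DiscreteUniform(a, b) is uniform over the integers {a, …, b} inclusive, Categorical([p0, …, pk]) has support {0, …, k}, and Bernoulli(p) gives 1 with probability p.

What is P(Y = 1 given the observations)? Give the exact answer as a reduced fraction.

P(Y = 1 | obs) = 2305/2978

Enumerate traces; 12 have nonzero weight after conditioning:
  (V=0, Z=0, Y=0, U=1, W=1, X=1) weight 2/441
  (V=0, Z=0, Y=1, U=1, W=1, X=0) weight 5/441
  (V=0, Z=1, Y=0, U=0, W=1, X=1) weight 2/441
  (V=0, Z=1, Y=1, U=0, W=1, X=0) weight 10/441
  (V=1, Z=0, Y=0, U=1, W=1, X=1) weight 4/567
  (V=1, Z=0, Y=1, U=1, W=1, X=0) weight 10/567
  (V=1, Z=1, Y=0, U=0, W=1, X=1) weight 1/378
  (V=1, Z=1, Y=1, U=0, W=1, X=0) weight 5/378
  … 4 more
Group by Y:
  weight(Y=0) = 673/31752
  weight(Y=1) = 2305/31752
Total weight = 673/31752 + 2305/31752 = 1489/15876
P(Y=0 | obs) = 673/31752 / 1489/15876 = 673/2978
P(Y=1 | obs) = 2305/31752 / 1489/15876 = 2305/2978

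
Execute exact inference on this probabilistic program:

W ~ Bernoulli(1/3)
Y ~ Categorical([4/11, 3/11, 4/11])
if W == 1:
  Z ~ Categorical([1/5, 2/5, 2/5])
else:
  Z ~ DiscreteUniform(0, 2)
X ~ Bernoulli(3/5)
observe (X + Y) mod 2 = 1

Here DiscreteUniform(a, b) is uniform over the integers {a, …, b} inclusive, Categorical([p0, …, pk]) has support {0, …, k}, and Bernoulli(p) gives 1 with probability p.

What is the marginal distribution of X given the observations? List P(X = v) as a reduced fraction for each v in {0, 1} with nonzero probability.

Enumerate traces; 18 have nonzero weight after conditioning:
  (W=0, Y=0, Z=0, X=1) weight 8/165
  (W=0, Y=0, Z=1, X=1) weight 8/165
  (W=0, Y=0, Z=2, X=1) weight 8/165
  (W=0, Y=1, Z=0, X=0) weight 4/165
  (W=0, Y=1, Z=1, X=0) weight 4/165
  (W=0, Y=1, Z=2, X=0) weight 4/165
  (W=0, Y=2, Z=0, X=1) weight 8/165
  (W=0, Y=2, Z=1, X=1) weight 8/165
  … 10 more
Group by X:
  weight(X=0) = 6/55
  weight(X=1) = 24/55
Total weight = 6/55 + 24/55 = 6/11
P(X=0 | obs) = 6/55 / 6/11 = 1/5
P(X=1 | obs) = 24/55 / 6/11 = 4/5

P(X=0) = 1/5, P(X=1) = 4/5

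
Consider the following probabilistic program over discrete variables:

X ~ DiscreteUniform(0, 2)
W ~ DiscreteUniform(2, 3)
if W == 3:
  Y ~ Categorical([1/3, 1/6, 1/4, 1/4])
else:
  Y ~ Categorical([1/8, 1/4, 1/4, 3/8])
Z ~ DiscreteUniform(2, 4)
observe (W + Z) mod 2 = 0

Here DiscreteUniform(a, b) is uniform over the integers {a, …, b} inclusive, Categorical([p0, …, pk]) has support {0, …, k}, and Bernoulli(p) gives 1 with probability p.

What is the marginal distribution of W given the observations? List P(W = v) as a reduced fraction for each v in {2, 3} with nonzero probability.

Enumerate traces; 36 have nonzero weight after conditioning:
  (X=0, W=2, Y=0, Z=2) weight 1/144
  (X=0, W=2, Y=0, Z=4) weight 1/144
  (X=0, W=2, Y=1, Z=2) weight 1/72
  (X=0, W=2, Y=1, Z=4) weight 1/72
  (X=0, W=2, Y=2, Z=2) weight 1/72
  (X=0, W=2, Y=2, Z=4) weight 1/72
  (X=0, W=2, Y=3, Z=2) weight 1/48
  (X=0, W=2, Y=3, Z=4) weight 1/48
  (X=0, W=3, Y=0, Z=3) weight 1/54
  … 27 more
Group by W:
  weight(W=2) = 1/3
  weight(W=3) = 1/6
Total weight = 1/3 + 1/6 = 1/2
P(W=2 | obs) = 1/3 / 1/2 = 2/3
P(W=3 | obs) = 1/6 / 1/2 = 1/3

P(W=2) = 2/3, P(W=3) = 1/3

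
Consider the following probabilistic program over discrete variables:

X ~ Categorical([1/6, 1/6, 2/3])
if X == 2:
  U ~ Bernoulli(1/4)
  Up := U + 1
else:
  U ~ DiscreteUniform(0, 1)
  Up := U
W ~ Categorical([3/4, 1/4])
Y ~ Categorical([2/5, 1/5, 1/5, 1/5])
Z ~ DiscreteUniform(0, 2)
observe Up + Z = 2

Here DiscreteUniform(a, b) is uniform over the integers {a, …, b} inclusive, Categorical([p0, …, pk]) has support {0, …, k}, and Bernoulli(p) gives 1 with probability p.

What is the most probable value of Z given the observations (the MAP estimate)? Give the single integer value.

argmax_v P(Z = v | obs) = 1

Enumerate traces; 48 have nonzero weight after conditioning:
  (X=0, U=0, W=0, Y=0, Z=2) weight 1/120
  (X=0, U=0, W=0, Y=1, Z=2) weight 1/240
  (X=0, U=0, W=0, Y=2, Z=2) weight 1/240
  (X=0, U=0, W=0, Y=3, Z=2) weight 1/240
  (X=0, U=0, W=1, Y=0, Z=2) weight 1/360
  (X=0, U=0, W=1, Y=1, Z=2) weight 1/720
  (X=0, U=0, W=1, Y=2, Z=2) weight 1/720
  (X=0, U=0, W=1, Y=3, Z=2) weight 1/720
  (X=0, U=1, W=0, Y=0, Z=1) weight 1/120
  (X=2, U=1, W=0, Y=0, Z=0) weight 1/60
  … 38 more
Group by Z:
  weight(Z=0) = 1/18
  weight(Z=1) = 2/9
  weight(Z=2) = 1/18
Total weight = 1/18 + 2/9 + 1/18 = 1/3
P(Z=0 | obs) = 1/18 / 1/3 = 1/6
P(Z=1 | obs) = 2/9 / 1/3 = 2/3
P(Z=2 | obs) = 1/18 / 1/3 = 1/6
argmax = 1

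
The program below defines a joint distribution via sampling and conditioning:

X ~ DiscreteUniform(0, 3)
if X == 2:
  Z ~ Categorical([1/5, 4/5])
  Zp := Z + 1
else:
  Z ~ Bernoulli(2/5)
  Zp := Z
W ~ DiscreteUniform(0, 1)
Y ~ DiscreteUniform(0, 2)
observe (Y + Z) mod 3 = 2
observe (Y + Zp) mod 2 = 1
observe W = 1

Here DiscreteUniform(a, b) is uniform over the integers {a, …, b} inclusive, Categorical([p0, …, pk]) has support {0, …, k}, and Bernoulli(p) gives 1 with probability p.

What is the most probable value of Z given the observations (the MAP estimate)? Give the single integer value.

argmax_v P(Z = v | obs) = 1

Enumerate traces; 2 have nonzero weight after conditioning:
  (X=2, Z=0, W=1, Y=2) weight 1/120
  (X=2, Z=1, W=1, Y=1) weight 1/30
Group by Z:
  weight(Z=0) = 1/120
  weight(Z=1) = 1/30
Total weight = 1/120 + 1/30 = 1/24
P(Z=0 | obs) = 1/120 / 1/24 = 1/5
P(Z=1 | obs) = 1/30 / 1/24 = 4/5
argmax = 1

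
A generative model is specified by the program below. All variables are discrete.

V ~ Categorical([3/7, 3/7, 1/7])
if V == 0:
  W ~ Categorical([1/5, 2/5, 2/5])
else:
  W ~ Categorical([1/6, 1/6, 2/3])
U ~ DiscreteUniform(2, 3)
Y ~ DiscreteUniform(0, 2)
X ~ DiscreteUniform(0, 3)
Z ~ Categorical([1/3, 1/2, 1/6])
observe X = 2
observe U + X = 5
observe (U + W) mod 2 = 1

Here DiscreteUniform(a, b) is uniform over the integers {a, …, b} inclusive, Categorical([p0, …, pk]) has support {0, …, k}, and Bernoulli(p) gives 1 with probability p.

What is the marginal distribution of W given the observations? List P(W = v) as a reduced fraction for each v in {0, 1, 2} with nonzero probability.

P(W=0) = 19/77, P(W=2) = 58/77

Enumerate traces; 54 have nonzero weight after conditioning:
  (V=0, W=0, U=3, Y=0, X=2, Z=0) weight 1/840
  (V=0, W=0, U=3, Y=0, X=2, Z=1) weight 1/560
  (V=0, W=0, U=3, Y=0, X=2, Z=2) weight 1/1680
  (V=0, W=0, U=3, Y=1, X=2, Z=0) weight 1/840
  (V=0, W=0, U=3, Y=1, X=2, Z=1) weight 1/560
  (V=0, W=0, U=3, Y=1, X=2, Z=2) weight 1/1680
  (V=0, W=0, U=3, Y=2, X=2, Z=0) weight 1/840
  (V=0, W=0, U=3, Y=2, X=2, Z=1) weight 1/560
  (V=0, W=2, U=3, Y=0, X=2, Z=0) weight 1/420
  … 45 more
Group by W:
  weight(W=0) = 19/840
  weight(W=2) = 29/420
Total weight = 19/840 + 29/420 = 11/120
P(W=0 | obs) = 19/840 / 11/120 = 19/77
P(W=2 | obs) = 29/420 / 11/120 = 58/77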